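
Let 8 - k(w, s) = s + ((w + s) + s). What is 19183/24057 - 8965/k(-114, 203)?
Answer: 225013126/11715759 ≈ 19.206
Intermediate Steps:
k(w, s) = 8 - w - 3*s (k(w, s) = 8 - (s + ((w + s) + s)) = 8 - (s + ((s + w) + s)) = 8 - (s + (w + 2*s)) = 8 - (w + 3*s) = 8 + (-w - 3*s) = 8 - w - 3*s)
19183/24057 - 8965/k(-114, 203) = 19183/24057 - 8965/(8 - 1*(-114) - 3*203) = 19183*(1/24057) - 8965/(8 + 114 - 609) = 19183/24057 - 8965/(-487) = 19183/24057 - 8965*(-1/487) = 19183/24057 + 8965/487 = 225013126/11715759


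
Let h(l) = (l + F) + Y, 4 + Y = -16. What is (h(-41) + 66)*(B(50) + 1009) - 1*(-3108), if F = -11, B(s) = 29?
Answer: -3120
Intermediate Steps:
Y = -20 (Y = -4 - 16 = -20)
h(l) = -31 + l (h(l) = (l - 11) - 20 = (-11 + l) - 20 = -31 + l)
(h(-41) + 66)*(B(50) + 1009) - 1*(-3108) = ((-31 - 41) + 66)*(29 + 1009) - 1*(-3108) = (-72 + 66)*1038 + 3108 = -6*1038 + 3108 = -6228 + 3108 = -3120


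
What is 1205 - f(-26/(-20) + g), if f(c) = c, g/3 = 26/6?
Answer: 11907/10 ≈ 1190.7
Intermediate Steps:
g = 13 (g = 3*(26/6) = 3*(26*(1/6)) = 3*(13/3) = 13)
1205 - f(-26/(-20) + g) = 1205 - (-26/(-20) + 13) = 1205 - (-26*(-1/20) + 13) = 1205 - (13/10 + 13) = 1205 - 1*143/10 = 1205 - 143/10 = 11907/10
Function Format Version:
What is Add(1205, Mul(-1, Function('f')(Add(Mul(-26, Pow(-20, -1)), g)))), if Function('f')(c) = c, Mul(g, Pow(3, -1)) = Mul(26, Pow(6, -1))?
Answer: Rational(11907, 10) ≈ 1190.7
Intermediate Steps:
g = 13 (g = Mul(3, Mul(26, Pow(6, -1))) = Mul(3, Mul(26, Rational(1, 6))) = Mul(3, Rational(13, 3)) = 13)
Add(1205, Mul(-1, Function('f')(Add(Mul(-26, Pow(-20, -1)), g)))) = Add(1205, Mul(-1, Add(Mul(-26, Pow(-20, -1)), 13))) = Add(1205, Mul(-1, Add(Mul(-26, Rational(-1, 20)), 13))) = Add(1205, Mul(-1, Add(Rational(13, 10), 13))) = Add(1205, Mul(-1, Rational(143, 10))) = Add(1205, Rational(-143, 10)) = Rational(11907, 10)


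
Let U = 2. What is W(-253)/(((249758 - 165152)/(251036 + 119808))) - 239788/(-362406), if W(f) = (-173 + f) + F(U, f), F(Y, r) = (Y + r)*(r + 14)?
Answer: 667087886310280/2555143503 ≈ 2.6108e+5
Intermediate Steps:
F(Y, r) = (14 + r)*(Y + r) (F(Y, r) = (Y + r)*(14 + r) = (14 + r)*(Y + r))
W(f) = -145 + f**2 + 17*f (W(f) = (-173 + f) + (f**2 + 14*2 + 14*f + 2*f) = (-173 + f) + (f**2 + 28 + 14*f + 2*f) = (-173 + f) + (28 + f**2 + 16*f) = -145 + f**2 + 17*f)
W(-253)/(((249758 - 165152)/(251036 + 119808))) - 239788/(-362406) = (-145 + (-253)**2 + 17*(-253))/(((249758 - 165152)/(251036 + 119808))) - 239788/(-362406) = (-145 + 64009 - 4301)/((84606/370844)) - 239788*(-1/362406) = 59563/((84606*(1/370844))) + 119894/181203 = 59563/(42303/185422) + 119894/181203 = 59563*(185422/42303) + 119894/181203 = 11044290586/42303 + 119894/181203 = 667087886310280/2555143503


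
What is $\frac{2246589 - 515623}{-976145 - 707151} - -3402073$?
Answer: $\frac{2863347070821}{841648} \approx 3.4021 \cdot 10^{6}$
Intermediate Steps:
$\frac{2246589 - 515623}{-976145 - 707151} - -3402073 = \frac{1730966}{-1683296} + 3402073 = 1730966 \left(- \frac{1}{1683296}\right) + 3402073 = - \frac{865483}{841648} + 3402073 = \frac{2863347070821}{841648}$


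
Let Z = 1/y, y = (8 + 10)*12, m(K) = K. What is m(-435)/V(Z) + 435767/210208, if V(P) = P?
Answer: -19750707913/210208 ≈ -93958.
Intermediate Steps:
y = 216 (y = 18*12 = 216)
Z = 1/216 ≈ 0.0046296
m(-435)/V(Z) + 435767/210208 = -435/1/216 + 435767/210208 = -435*216 + 435767*(1/210208) = -93960 + 435767/210208 = -19750707913/210208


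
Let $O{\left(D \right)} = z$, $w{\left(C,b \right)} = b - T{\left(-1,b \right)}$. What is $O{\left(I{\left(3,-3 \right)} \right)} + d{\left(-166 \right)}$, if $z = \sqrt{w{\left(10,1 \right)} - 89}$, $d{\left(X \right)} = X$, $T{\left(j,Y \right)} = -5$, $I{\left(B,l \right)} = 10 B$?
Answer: $-166 + i \sqrt{83} \approx -166.0 + 9.1104 i$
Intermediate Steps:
$w{\left(C,b \right)} = 5 + b$ ($w{\left(C,b \right)} = b - -5 = b + 5 = 5 + b$)
$z = i \sqrt{83}$ ($z = \sqrt{\left(5 + 1\right) - 89} = \sqrt{6 - 89} = \sqrt{-83} = i \sqrt{83} \approx 9.1104 i$)
$O{\left(D \right)} = i \sqrt{83}$
$O{\left(I{\left(3,-3 \right)} \right)} + d{\left(-166 \right)} = i \sqrt{83} - 166 = -166 + i \sqrt{83}$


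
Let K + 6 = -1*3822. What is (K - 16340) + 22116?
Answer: 1948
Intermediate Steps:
K = -3828 (K = -6 - 1*3822 = -6 - 3822 = -3828)
(K - 16340) + 22116 = (-3828 - 16340) + 22116 = -20168 + 22116 = 1948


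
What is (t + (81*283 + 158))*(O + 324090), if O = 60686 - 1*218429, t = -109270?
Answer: -14337281583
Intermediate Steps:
O = -157743 (O = 60686 - 218429 = -157743)
(t + (81*283 + 158))*(O + 324090) = (-109270 + (81*283 + 158))*(-157743 + 324090) = (-109270 + (22923 + 158))*166347 = (-109270 + 23081)*166347 = -86189*166347 = -14337281583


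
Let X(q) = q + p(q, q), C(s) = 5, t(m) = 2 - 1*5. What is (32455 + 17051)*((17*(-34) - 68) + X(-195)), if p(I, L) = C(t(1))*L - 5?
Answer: -90150426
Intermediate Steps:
t(m) = -3 (t(m) = 2 - 5 = -3)
p(I, L) = -5 + 5*L (p(I, L) = 5*L - 5 = -5 + 5*L)
X(q) = -5 + 6*q (X(q) = q + (-5 + 5*q) = -5 + 6*q)
(32455 + 17051)*((17*(-34) - 68) + X(-195)) = (32455 + 17051)*((17*(-34) - 68) + (-5 + 6*(-195))) = 49506*((-578 - 68) + (-5 - 1170)) = 49506*(-646 - 1175) = 49506*(-1821) = -90150426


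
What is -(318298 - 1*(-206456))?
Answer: -524754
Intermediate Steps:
-(318298 - 1*(-206456)) = -(318298 + 206456) = -1*524754 = -524754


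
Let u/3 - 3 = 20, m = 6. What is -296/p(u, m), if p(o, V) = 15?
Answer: -296/15 ≈ -19.733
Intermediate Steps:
u = 69 (u = 9 + 3*20 = 9 + 60 = 69)
-296/p(u, m) = -296/15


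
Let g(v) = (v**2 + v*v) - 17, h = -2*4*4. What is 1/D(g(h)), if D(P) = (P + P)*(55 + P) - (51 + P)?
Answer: 1/8471250 ≈ 1.1805e-7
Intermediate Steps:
h = -32 (h = -8*4 = -32)
g(v) = -17 + 2*v**2 (g(v) = (v**2 + v**2) - 17 = 2*v**2 - 17 = -17 + 2*v**2)
D(P) = -51 - P + 2*P*(55 + P) (D(P) = (2*P)*(55 + P) + (-51 - P) = 2*P*(55 + P) + (-51 - P) = -51 - P + 2*P*(55 + P))
1/D(g(h)) = 1/(-51 + 2*(-17 + 2*(-32)**2)**2 + 109*(-17 + 2*(-32)**2)) = 1/(-51 + 2*(-17 + 2*1024)**2 + 109*(-17 + 2*1024)) = 1/(-51 + 2*(-17 + 2048)**2 + 109*(-17 + 2048)) = 1/(-51 + 2*2031**2 + 109*2031) = 1/(-51 + 2*4124961 + 221379) = 1/(-51 + 8249922 + 221379) = 1/8471250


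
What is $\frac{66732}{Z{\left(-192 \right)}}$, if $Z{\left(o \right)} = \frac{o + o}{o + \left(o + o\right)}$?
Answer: $100098$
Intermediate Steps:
$Z{\left(o \right)} = \frac{2}{3}$ ($Z{\left(o \right)} = \frac{2 o}{o + 2 o} = \frac{2 o}{3 o} = 2 o \frac{1}{3 o} = \frac{2}{3}$)
$\frac{66732}{Z{\left(-192 \right)}} = \frac{66732}{\frac{2}{3}} = 66732 \cdot \frac{3}{2} = 100098$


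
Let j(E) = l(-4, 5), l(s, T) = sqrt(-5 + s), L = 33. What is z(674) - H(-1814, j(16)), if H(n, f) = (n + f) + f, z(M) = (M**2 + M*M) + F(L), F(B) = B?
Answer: 910399 - 6*I ≈ 9.104e+5 - 6.0*I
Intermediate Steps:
z(M) = 33 + 2*M**2 (z(M) = (M**2 + M*M) + 33 = (M**2 + M**2) + 33 = 2*M**2 + 33 = 33 + 2*M**2)
j(E) = 3*I (j(E) = sqrt(-5 - 4) = sqrt(-9) = 3*I)
H(n, f) = n + 2*f (H(n, f) = (f + n) + f = n + 2*f)
z(674) - H(-1814, j(16)) = (33 + 2*674**2) - (-1814 + 2*(3*I)) = (33 + 2*454276) - (-1814 + 6*I) = (33 + 908552) + (1814 - 6*I) = 908585 + (1814 - 6*I) = 910399 - 6*I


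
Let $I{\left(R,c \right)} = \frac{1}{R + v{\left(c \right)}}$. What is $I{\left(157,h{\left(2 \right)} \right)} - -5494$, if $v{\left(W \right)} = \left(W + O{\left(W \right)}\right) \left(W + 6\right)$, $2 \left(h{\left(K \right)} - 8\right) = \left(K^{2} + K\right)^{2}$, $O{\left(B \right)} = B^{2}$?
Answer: $\frac{124279775}{22621} \approx 5494.0$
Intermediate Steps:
$h{\left(K \right)} = 8 + \frac{\left(K + K^{2}\right)^{2}}{2}$ ($h{\left(K \right)} = 8 + \frac{\left(K^{2} + K\right)^{2}}{2} = 8 + \frac{\left(K + K^{2}\right)^{2}}{2}$)
$v{\left(W \right)} = \left(6 + W\right) \left(W + W^{2}\right)$ ($v{\left(W \right)} = \left(W + W^{2}\right) \left(W + 6\right) = \left(W + W^{2}\right) \left(6 + W\right) = \left(6 + W\right) \left(W + W^{2}\right)$)
$I{\left(R,c \right)} = \frac{1}{R + c \left(6 + c^{2} + 7 c\right)}$
$I{\left(157,h{\left(2 \right)} \right)} - -5494 = \frac{1}{157 + \left(8 + \frac{2^{2} \left(1 + 2\right)^{2}}{2}\right)^{3} + 6 \left(8 + \frac{2^{2} \left(1 + 2\right)^{2}}{2}\right) + 7 \left(8 + \frac{2^{2} \left(1 + 2\right)^{2}}{2}\right)^{2}} - -5494 = \frac{1}{157 + \left(8 + \frac{1}{2} \cdot 4 \cdot 3^{2}\right)^{3} + 6 \left(8 + \frac{1}{2} \cdot 4 \cdot 3^{2}\right) + 7 \left(8 + \frac{1}{2} \cdot 4 \cdot 3^{2}\right)^{2}} + 5494 = \frac{1}{157 + \left(8 + \frac{1}{2} \cdot 4 \cdot 9\right)^{3} + 6 \left(8 + \frac{1}{2} \cdot 4 \cdot 9\right) + 7 \left(8 + \frac{1}{2} \cdot 4 \cdot 9\right)^{2}} + 5494 = \frac{1}{157 + \left(8 + 18\right)^{3} + 6 \left(8 + 18\right) + 7 \left(8 + 18\right)^{2}} + 5494 = \frac{1}{157 + 26^{3} + 6 \cdot 26 + 7 \cdot 26^{2}} + 5494 = \frac{1}{157 + 17576 + 156 + 7 \cdot 676} + 5494 = \frac{1}{157 + 17576 + 156 + 4732} + 5494 = \frac{1}{22621} + 5494 = \frac{124279775}{22621}$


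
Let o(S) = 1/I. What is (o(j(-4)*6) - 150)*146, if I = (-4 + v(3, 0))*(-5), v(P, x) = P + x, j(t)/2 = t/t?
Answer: -109354/5 ≈ -21871.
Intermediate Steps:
j(t) = 2 (j(t) = 2*(t/t) = 2*1 = 2)
I = 5 (I = (-4 + (3 + 0))*(-5) = (-4 + 3)*(-5) = -1*(-5) = 5)
o(S) = ⅕ (o(S) = 1/5 = ⅕)
(o(j(-4)*6) - 150)*146 = (⅕ - 150)*146 = -749/5*146 = -109354/5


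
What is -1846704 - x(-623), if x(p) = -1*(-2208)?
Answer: -1848912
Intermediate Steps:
x(p) = 2208
-1846704 - x(-623) = -1846704 - 1*2208 = -1846704 - 2208 = -1848912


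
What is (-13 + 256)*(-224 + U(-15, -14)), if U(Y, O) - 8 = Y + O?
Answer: -59535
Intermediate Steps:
U(Y, O) = 8 + O + Y (U(Y, O) = 8 + (Y + O) = 8 + (O + Y) = 8 + O + Y)
(-13 + 256)*(-224 + U(-15, -14)) = (-13 + 256)*(-224 + (8 - 14 - 15)) = 243*(-224 - 21) = 243*(-245) = -59535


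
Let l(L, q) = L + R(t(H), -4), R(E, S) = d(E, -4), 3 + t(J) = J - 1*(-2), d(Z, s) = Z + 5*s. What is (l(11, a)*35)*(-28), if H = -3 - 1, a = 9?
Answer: 13720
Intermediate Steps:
H = -4
t(J) = -1 + J (t(J) = -3 + (J - 1*(-2)) = -3 + (J + 2) = -3 + (2 + J) = -1 + J)
R(E, S) = -20 + E (R(E, S) = E + 5*(-4) = E - 20 = -20 + E)
l(L, q) = -25 + L (l(L, q) = L + (-20 + (-1 - 4)) = L + (-20 - 5) = L - 25 = -25 + L)
(l(11, a)*35)*(-28) = ((-25 + 11)*35)*(-28) = -14*35*(-28) = -490*(-28) = 13720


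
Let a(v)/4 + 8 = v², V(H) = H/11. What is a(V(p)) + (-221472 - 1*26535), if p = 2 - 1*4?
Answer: -30012703/121 ≈ -2.4804e+5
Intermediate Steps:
p = -2 (p = 2 - 4 = -2)
V(H) = H/11 (V(H) = H*(1/11) = H/11)
a(v) = -32 + 4*v²
a(V(p)) + (-221472 - 1*26535) = (-32 + 4*((1/11)*(-2))²) + (-221472 - 1*26535) = (-32 + 4*(-2/11)²) + (-221472 - 26535) = (-32 + 4*(4/121)) - 248007 = (-32 + 16/121) - 248007 = -3856/121 - 248007 = -30012703/121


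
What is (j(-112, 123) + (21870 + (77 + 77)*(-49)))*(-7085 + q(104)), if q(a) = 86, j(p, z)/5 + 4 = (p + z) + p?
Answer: -96579201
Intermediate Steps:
j(p, z) = -20 + 5*z + 10*p (j(p, z) = -20 + 5*((p + z) + p) = -20 + 5*(z + 2*p) = -20 + (5*z + 10*p) = -20 + 5*z + 10*p)
(j(-112, 123) + (21870 + (77 + 77)*(-49)))*(-7085 + q(104)) = ((-20 + 5*123 + 10*(-112)) + (21870 + (77 + 77)*(-49)))*(-7085 + 86) = ((-20 + 615 - 1120) + (21870 + 154*(-49)))*(-6999) = (-525 + (21870 - 7546))*(-6999) = (-525 + 14324)*(-6999) = 13799*(-6999) = -96579201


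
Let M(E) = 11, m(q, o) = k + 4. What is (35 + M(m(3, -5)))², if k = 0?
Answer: 2116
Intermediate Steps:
m(q, o) = 4 (m(q, o) = 0 + 4 = 4)
(35 + M(m(3, -5)))² = (35 + 11)² = 46² = 2116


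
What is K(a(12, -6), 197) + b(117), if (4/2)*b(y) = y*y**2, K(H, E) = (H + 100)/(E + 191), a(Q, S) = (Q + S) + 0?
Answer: 77678257/97 ≈ 8.0081e+5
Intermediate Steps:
a(Q, S) = Q + S
K(H, E) = (100 + H)/(191 + E)
b(y) = y**3/2 (b(y) = (y*y**2)/2 = y**3/2)
K(a(12, -6), 197) + b(117) = (100 + (12 - 6))/(191 + 197) + (1/2)*117**3 = (100 + 6)/388 + (1/2)*1601613 = (1/388)*106 + 1601613/2 = 53/194 + 1601613/2 = 77678257/97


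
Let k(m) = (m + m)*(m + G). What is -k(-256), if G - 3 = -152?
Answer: -207360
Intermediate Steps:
G = -149 (G = 3 - 152 = -149)
k(m) = 2*m*(-149 + m) (k(m) = (m + m)*(m - 149) = (2*m)*(-149 + m) = 2*m*(-149 + m))
-k(-256) = -2*(-256)*(-149 - 256) = -2*(-256)*(-405) = -1*207360 = -207360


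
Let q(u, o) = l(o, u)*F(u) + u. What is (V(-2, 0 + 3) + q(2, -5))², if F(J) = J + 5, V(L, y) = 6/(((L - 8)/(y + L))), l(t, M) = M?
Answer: 5929/25 ≈ 237.16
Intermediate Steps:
V(L, y) = 6*(L + y)/(-8 + L) (V(L, y) = 6/(((-8 + L)/(L + y))) = 6*((L + y)/(-8 + L)) = 6*(L + y)/(-8 + L))
F(J) = 5 + J
q(u, o) = u + u*(5 + u) (q(u, o) = u*(5 + u) + u = u + u*(5 + u))
(V(-2, 0 + 3) + q(2, -5))² = (6*(-2 + (0 + 3))/(-8 - 2) + 2*(6 + 2))² = (6*(-2 + 3)/(-10) + 2*8)² = (6*(-⅒)*1 + 16)² = (-⅗ + 16)² = (77/5)² = 5929/25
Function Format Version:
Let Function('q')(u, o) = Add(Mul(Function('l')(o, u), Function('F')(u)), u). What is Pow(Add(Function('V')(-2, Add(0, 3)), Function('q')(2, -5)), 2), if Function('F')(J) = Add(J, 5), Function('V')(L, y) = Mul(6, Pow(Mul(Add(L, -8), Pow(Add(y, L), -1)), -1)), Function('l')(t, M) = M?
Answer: Rational(5929, 25) ≈ 237.16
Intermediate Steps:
Function('V')(L, y) = Mul(6, Pow(Add(-8, L), -1), Add(L, y)) (Function('V')(L, y) = Mul(6, Pow(Mul(Add(-8, L), Pow(Add(L, y), -1)), -1)) = Mul(6, Pow(Mul(Pow(Add(L, y), -1), Add(-8, L)), -1)) = Mul(6, Mul(Pow(Add(-8, L), -1), Add(L, y))) = Mul(6, Pow(Add(-8, L), -1), Add(L, y)))
Function('F')(J) = Add(5, J)
Function('q')(u, o) = Add(u, Mul(u, Add(5, u))) (Function('q')(u, o) = Add(Mul(u, Add(5, u)), u) = Add(u, Mul(u, Add(5, u))))
Pow(Add(Function('V')(-2, Add(0, 3)), Function('q')(2, -5)), 2) = Pow(Add(Mul(6, Pow(Add(-8, -2), -1), Add(-2, Add(0, 3))), Mul(2, Add(6, 2))), 2) = Pow(Add(Mul(6, Pow(-10, -1), Add(-2, 3)), Mul(2, 8)), 2) = Pow(Add(Mul(6, Rational(-1, 10), 1), 16), 2) = Pow(Add(Rational(-3, 5), 16), 2) = Pow(Rational(77, 5), 2) = Rational(5929, 25)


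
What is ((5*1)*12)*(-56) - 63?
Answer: -3423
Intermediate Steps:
((5*1)*12)*(-56) - 63 = (5*12)*(-56) - 63 = 60*(-56) - 63 = -3360 - 63 = -3423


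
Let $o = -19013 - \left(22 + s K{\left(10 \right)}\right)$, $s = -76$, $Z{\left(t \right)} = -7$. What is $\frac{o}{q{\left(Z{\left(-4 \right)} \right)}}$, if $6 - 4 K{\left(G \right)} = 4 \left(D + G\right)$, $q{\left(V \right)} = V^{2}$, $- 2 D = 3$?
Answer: $- \frac{19567}{49} \approx -399.33$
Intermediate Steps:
$D = - \frac{3}{2}$ ($D = \left(- \frac{1}{2}\right) 3 = - \frac{3}{2} \approx -1.5$)
$K{\left(G \right)} = 3 - G$ ($K{\left(G \right)} = \frac{3}{2} - \frac{4 \left(- \frac{3}{2} + G\right)}{4} = \frac{3}{2} - \frac{-6 + 4 G}{4} = \frac{3}{2} - \left(- \frac{3}{2} + G\right) = 3 - G$)
$o = -19567$ ($o = -19013 - \left(22 - 76 \left(3 - 10\right)\right) = -19013 - \left(22 - -532\right) = -19013 - \left(22 + 532\right) = -19013 - 554 = -19567$)
$\frac{o}{q{\left(Z{\left(-4 \right)} \right)}} = - \frac{19567}{\left(-7\right)^{2}} = - \frac{19567}{49}$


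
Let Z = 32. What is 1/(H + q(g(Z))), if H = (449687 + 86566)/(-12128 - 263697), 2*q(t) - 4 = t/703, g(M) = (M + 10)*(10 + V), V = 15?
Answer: 193904975/155632216 ≈ 1.2459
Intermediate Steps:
g(M) = 250 + 25*M (g(M) = (M + 10)*(10 + 15) = (10 + M)*25 = 250 + 25*M)
q(t) = 2 + t/1406 (q(t) = 2 + (t/703)/2 = 2 + t/1406)
H = -536253/275825 (H = 536253/(-275825) = 536253*(-1/275825) = -536253/275825 ≈ -1.9442)
1/(H + q(g(Z))) = 1/(-536253/275825 + (2 + (250 + 25*32)/1406)) = 1/(-536253/275825 + (2 + (250 + 800)/1406)) = 1/(-536253/275825 + (2 + (1/1406)*1050)) = 1/(-536253/275825 + (2 + 525/703)) = 1/(-536253/275825 + 1931/703) = 1/(155632216/193904975) = 193904975/155632216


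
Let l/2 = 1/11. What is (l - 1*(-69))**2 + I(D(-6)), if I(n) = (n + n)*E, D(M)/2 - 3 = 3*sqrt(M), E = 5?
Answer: 586381/121 + 60*I*sqrt(6) ≈ 4846.1 + 146.97*I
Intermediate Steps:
l = 2/11 ≈ 0.18182
D(M) = 6 + 6*sqrt(M) (D(M) = 6 + 2*(3*sqrt(M)) = 6 + 6*sqrt(M))
I(n) = 10*n (I(n) = (n + n)*5 = (2*n)*5 = 10*n)
(l - 1*(-69))**2 + I(D(-6)) = (2/11 - 1*(-69))**2 + 10*(6 + 6*sqrt(-6)) = (2/11 + 69)**2 + 10*(6 + 6*(I*sqrt(6))) = (761/11)**2 + 10*(6 + 6*I*sqrt(6)) = 579121/121 + (60 + 60*I*sqrt(6)) = 586381/121 + 60*I*sqrt(6)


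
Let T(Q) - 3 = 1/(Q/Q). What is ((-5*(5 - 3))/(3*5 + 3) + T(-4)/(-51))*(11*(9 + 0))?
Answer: -1067/17 ≈ -62.765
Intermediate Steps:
T(Q) = 4 (T(Q) = 3 + 1/(Q/Q) = 3 + 1/1 = 3 + 1 = 4)
((-5*(5 - 3))/(3*5 + 3) + T(-4)/(-51))*(11*(9 + 0)) = ((-5*(5 - 3))/(3*5 + 3) + 4/(-51))*(11*(9 + 0)) = ((-5*2)/(15 + 3) + 4*(-1/51))*(11*9) = (-10/18 - 4/51)*99 = (-10*1/18 - 4/51)*99 = (-5/9 - 4/51)*99 = -97/153*99 = -1067/17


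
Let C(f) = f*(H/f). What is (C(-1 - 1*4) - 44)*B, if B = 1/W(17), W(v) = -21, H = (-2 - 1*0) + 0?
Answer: 46/21 ≈ 2.1905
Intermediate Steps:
H = -2 (H = (-2 + 0) + 0 = -2 + 0 = -2)
C(f) = -2 (C(f) = f*(-2/f) = -2)
B = -1/21 (B = 1/(-21) = -1/21 ≈ -0.047619)
(C(-1 - 1*4) - 44)*B = (-2 - 44)*(-1/21) = -46*(-1/21) = 46/21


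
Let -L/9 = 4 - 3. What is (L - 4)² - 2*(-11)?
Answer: 191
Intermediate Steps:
L = -9 (L = -9*(4 - 3) = -9*1 = -9)
(L - 4)² - 2*(-11) = (-9 - 4)² - 2*(-11) = (-13)² + 22 = 169 + 22 = 191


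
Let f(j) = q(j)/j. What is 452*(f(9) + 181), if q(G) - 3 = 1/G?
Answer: 6639428/81 ≈ 81968.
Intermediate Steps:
q(G) = 3 + 1/G
f(j) = (3 + 1/j)/j
452*(f(9) + 181) = 452*((1 + 3*9)/9² + 181) = 452*((1 + 27)/81 + 181) = 452*((1/81)*28 + 181) = 452*(28/81 + 181) = 452*(14689/81) = 6639428/81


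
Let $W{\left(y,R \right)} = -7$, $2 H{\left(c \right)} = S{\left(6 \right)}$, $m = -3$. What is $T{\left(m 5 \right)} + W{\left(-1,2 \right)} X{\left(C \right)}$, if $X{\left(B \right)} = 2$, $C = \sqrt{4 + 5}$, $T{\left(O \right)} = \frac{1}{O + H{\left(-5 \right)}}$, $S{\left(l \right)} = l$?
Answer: $- \frac{169}{12} \approx -14.083$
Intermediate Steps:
$H{\left(c \right)} = 3$ ($H{\left(c \right)} = \frac{1}{2} \cdot 6 = 3$)
$T{\left(O \right)} = \frac{1}{3 + O}$ ($T{\left(O \right)} = \frac{1}{O + 3} = \frac{1}{3 + O}$)
$C = 3$ ($C = \sqrt{9} = 3$)
$T{\left(m 5 \right)} + W{\left(-1,2 \right)} X{\left(C \right)} = \frac{1}{3 - 15} - 14 = \frac{1}{-12} - 14 = - \frac{1}{12} - 14 = - \frac{169}{12}$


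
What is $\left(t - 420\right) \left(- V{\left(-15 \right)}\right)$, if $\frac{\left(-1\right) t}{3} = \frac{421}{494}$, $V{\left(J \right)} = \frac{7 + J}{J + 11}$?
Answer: $\frac{208743}{247} \approx 845.11$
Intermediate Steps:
$V{\left(J \right)} = \frac{7 + J}{11 + J}$
$t = - \frac{1263}{494}$ ($t = - 3 \cdot \frac{421}{494} = - 3 \cdot 421 \cdot \frac{1}{494} = \left(-3\right) \frac{421}{494} = - \frac{1263}{494} \approx -2.5567$)
$\left(t - 420\right) \left(- V{\left(-15 \right)}\right) = \left(- \frac{1263}{494} - 420\right) \left(- \frac{7 - 15}{11 - 15}\right) = - \frac{208743 \left(- \frac{-8}{-4}\right)}{494} = - \frac{208743 \left(- \frac{\left(-1\right) \left(-8\right)}{4}\right)}{494} = - \frac{208743 \left(\left(-1\right) 2\right)}{494} = \left(- \frac{208743}{494}\right) \left(-2\right) = \frac{208743}{247}$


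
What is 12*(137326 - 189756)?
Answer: -629160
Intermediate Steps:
12*(137326 - 189756) = 12*(-52430) = -629160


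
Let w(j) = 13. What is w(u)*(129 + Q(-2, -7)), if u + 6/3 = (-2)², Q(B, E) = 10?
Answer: 1807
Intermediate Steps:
u = 2 (u = -2 + (-2)² = -2 + 4 = 2)
w(u)*(129 + Q(-2, -7)) = 13*(129 + 10) = 13*139 = 1807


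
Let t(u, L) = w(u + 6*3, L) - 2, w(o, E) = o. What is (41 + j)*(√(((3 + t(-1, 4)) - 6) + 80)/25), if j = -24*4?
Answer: -22*√23/5 ≈ -21.102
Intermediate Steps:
t(u, L) = 16 + u (t(u, L) = (u + 6*3) - 2 = (u + 18) - 2 = (18 + u) - 2 = 16 + u)
j = -96
(41 + j)*(√(((3 + t(-1, 4)) - 6) + 80)/25) = (41 - 96)*(√(((3 + (16 - 1)) - 6) + 80)/25) = -55*√(((3 + 15) - 6) + 80)/25 = -55*√((18 - 6) + 80)/25 = -55*√(12 + 80)/25 = -55*√92/25 = -55*2*√23/25 = -22*√23/5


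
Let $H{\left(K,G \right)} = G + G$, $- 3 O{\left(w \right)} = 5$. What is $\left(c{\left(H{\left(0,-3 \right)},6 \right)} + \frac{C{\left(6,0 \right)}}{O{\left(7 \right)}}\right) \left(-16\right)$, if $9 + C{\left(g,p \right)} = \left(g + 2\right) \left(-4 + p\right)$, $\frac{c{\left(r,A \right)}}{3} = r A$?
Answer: $\frac{6672}{5} \approx 1334.4$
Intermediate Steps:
$O{\left(w \right)} = - \frac{5}{3}$ ($O{\left(w \right)} = \left(- \frac{1}{3}\right) 5 = - \frac{5}{3}$)
$H{\left(K,G \right)} = 2 G$
$c{\left(r,A \right)} = 3 A r$ ($c{\left(r,A \right)} = 3 r A = 3 A r$)
$C{\left(g,p \right)} = -9 + \left(-4 + p\right) \left(2 + g\right)$ ($C{\left(g,p \right)} = -9 + \left(g + 2\right) \left(-4 + p\right) = -9 + \left(2 + g\right) \left(-4 + p\right) = -9 + \left(-4 + p\right) \left(2 + g\right)$)
$\left(c{\left(H{\left(0,-3 \right)},6 \right)} + \frac{C{\left(6,0 \right)}}{O{\left(7 \right)}}\right) \left(-16\right) = \left(3 \cdot 6 \cdot 2 \left(-3\right) + \frac{-17 - 24 + 2 \cdot 0 + 6 \cdot 0}{- \frac{5}{3}}\right) \left(-16\right) = \left(3 \cdot 6 \left(-6\right) + \left(-17 - 24 + 0 + 0\right) \left(- \frac{3}{5}\right)\right) \left(-16\right) = \left(-108 - - \frac{123}{5}\right) \left(-16\right) = \left(-108 + \frac{123}{5}\right) \left(-16\right) = \left(- \frac{417}{5}\right) \left(-16\right) = \frac{6672}{5}$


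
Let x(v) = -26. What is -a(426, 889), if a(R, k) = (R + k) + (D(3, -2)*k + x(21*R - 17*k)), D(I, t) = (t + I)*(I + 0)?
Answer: -3956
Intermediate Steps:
D(I, t) = I*(I + t) (D(I, t) = (I + t)*I = I*(I + t))
a(R, k) = -26 + R + 4*k (a(R, k) = (R + k) + ((3*(3 - 2))*k - 26) = (R + k) + ((3*1)*k - 26) = (R + k) + (3*k - 26) = (R + k) + (-26 + 3*k) = -26 + R + 4*k)
-a(426, 889) = -(-26 + 426 + 4*889) = -(-26 + 426 + 3556) = -1*3956 = -3956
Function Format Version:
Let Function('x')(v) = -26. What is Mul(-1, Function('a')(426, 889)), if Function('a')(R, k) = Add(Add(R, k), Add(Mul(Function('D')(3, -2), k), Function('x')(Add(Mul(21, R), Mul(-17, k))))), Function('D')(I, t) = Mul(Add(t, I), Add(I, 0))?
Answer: -3956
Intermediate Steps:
Function('D')(I, t) = Mul(I, Add(I, t)) (Function('D')(I, t) = Mul(Add(I, t), I) = Mul(I, Add(I, t)))
Function('a')(R, k) = Add(-26, R, Mul(4, k)) (Function('a')(R, k) = Add(Add(R, k), Add(Mul(Mul(3, Add(3, -2)), k), -26)) = Add(Add(R, k), Add(Mul(Mul(3, 1), k), -26)) = Add(Add(R, k), Add(Mul(3, k), -26)) = Add(Add(R, k), Add(-26, Mul(3, k))) = Add(-26, R, Mul(4, k)))
Mul(-1, Function('a')(426, 889)) = Mul(-1, Add(-26, 426, Mul(4, 889))) = Mul(-1, Add(-26, 426, 3556)) = Mul(-1, 3956) = -3956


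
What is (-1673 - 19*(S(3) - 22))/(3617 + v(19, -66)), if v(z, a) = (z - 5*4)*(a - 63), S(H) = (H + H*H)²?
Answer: -3991/3746 ≈ -1.0654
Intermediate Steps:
S(H) = (H + H²)²
v(z, a) = (-63 + a)*(-20 + z) (v(z, a) = (z - 20)*(-63 + a) = (-20 + z)*(-63 + a) = (-63 + a)*(-20 + z))
(-1673 - 19*(S(3) - 22))/(3617 + v(19, -66)) = (-1673 - 19*(3²*(1 + 3)² - 22))/(3617 + (1260 - 63*19 - 20*(-66) - 66*19)) = (-1673 - 19*(9*4² - 22))/(3617 + (1260 - 1197 + 1320 - 1254)) = (-1673 - 19*(9*16 - 22))/(3617 + 129) = (-1673 - 19*(144 - 22))/3746 = (-1673 - 19*122)*(1/3746) = (-1673 - 2318)*(1/3746) = -3991*1/3746 = -3991/3746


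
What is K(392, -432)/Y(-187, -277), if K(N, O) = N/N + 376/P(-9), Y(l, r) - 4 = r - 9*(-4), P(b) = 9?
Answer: -385/2133 ≈ -0.18050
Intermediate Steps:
Y(l, r) = 40 + r (Y(l, r) = 4 + (r - 9*(-4)) = 4 + (r - 1*(-36)) = 4 + (r + 36) = 4 + (36 + r) = 40 + r)
K(N, O) = 385/9 (K(N, O) = N/N + 376/9 = 1 + 376*(1/9) = 1 + 376/9 = 385/9)
K(392, -432)/Y(-187, -277) = 385/(9*(40 - 277)) = (385/9)/(-237) = (385/9)*(-1/237) = -385/2133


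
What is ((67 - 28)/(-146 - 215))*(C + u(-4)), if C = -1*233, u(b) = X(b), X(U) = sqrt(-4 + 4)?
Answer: 9087/361 ≈ 25.172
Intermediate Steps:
X(U) = 0 (X(U) = sqrt(0) = 0)
u(b) = 0
C = -233
((67 - 28)/(-146 - 215))*(C + u(-4)) = ((67 - 28)/(-146 - 215))*(-233 + 0) = (39/(-361))*(-233) = (39*(-1/361))*(-233) = -39/361*(-233) = 9087/361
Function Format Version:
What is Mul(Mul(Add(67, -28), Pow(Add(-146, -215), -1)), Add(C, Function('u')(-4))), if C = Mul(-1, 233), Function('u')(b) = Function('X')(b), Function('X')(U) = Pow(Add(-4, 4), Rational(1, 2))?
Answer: Rational(9087, 361) ≈ 25.172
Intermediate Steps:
Function('X')(U) = 0 (Function('X')(U) = Pow(0, Rational(1, 2)) = 0)
Function('u')(b) = 0
C = -233
Mul(Mul(Add(67, -28), Pow(Add(-146, -215), -1)), Add(C, Function('u')(-4))) = Mul(Mul(Add(67, -28), Pow(Add(-146, -215), -1)), Add(-233, 0)) = Mul(Mul(39, Pow(-361, -1)), -233) = Mul(Mul(39, Rational(-1, 361)), -233) = Mul(Rational(-39, 361), -233) = Rational(9087, 361)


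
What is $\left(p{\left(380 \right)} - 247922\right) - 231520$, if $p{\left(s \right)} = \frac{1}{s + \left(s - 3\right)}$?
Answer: $- \frac{362937593}{757} \approx -4.7944 \cdot 10^{5}$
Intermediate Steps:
$p{\left(s \right)} = \frac{1}{-3 + 2 s}$ ($p{\left(s \right)} = \frac{1}{s + \left(s - 3\right)} = \frac{1}{s + \left(-3 + s\right)} = \frac{1}{-3 + 2 s}$)
$\left(p{\left(380 \right)} - 247922\right) - 231520 = \left(\frac{1}{-3 + 2 \cdot 380} - 247922\right) - 231520 = \left(\frac{1}{-3 + 760} - 247922\right) - 231520 = \left(\frac{1}{757} - 247922\right) - 231520 = - \frac{187676953}{757} - 231520 = - \frac{362937593}{757}$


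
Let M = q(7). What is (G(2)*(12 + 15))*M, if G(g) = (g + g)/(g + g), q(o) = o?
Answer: 189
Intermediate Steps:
G(g) = 1 (G(g) = (2*g)/((2*g)) = (2*g)*(1/(2*g)) = 1)
M = 7
(G(2)*(12 + 15))*M = (1*(12 + 15))*7 = (1*27)*7 = 27*7 = 189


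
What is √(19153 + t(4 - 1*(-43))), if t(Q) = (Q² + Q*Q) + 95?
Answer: √23666 ≈ 153.84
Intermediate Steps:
t(Q) = 95 + 2*Q² (t(Q) = (Q² + Q²) + 95 = 2*Q² + 95 = 95 + 2*Q²)
√(19153 + t(4 - 1*(-43))) = √(19153 + (95 + 2*(4 - 1*(-43))²)) = √(19153 + (95 + 2*(4 + 43)²)) = √(19153 + (95 + 2*47²)) = √(19153 + (95 + 2*2209)) = √(19153 + (95 + 4418)) = √(19153 + 4513) = √23666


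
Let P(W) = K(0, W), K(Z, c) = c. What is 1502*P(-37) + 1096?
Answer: -54478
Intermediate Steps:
P(W) = W
1502*P(-37) + 1096 = 1502*(-37) + 1096 = -55574 + 1096 = -54478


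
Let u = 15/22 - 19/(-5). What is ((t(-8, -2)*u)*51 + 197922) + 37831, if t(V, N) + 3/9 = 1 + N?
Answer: 12949653/55 ≈ 2.3545e+5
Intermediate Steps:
t(V, N) = ⅔ + N (t(V, N) = -⅓ + (1 + N) = ⅔ + N)
u = 493/110 (u = 15*(1/22) - 19*(-⅕) = 15/22 + 19/5 = 493/110 ≈ 4.4818)
((t(-8, -2)*u)*51 + 197922) + 37831 = (((⅔ - 2)*(493/110))*51 + 197922) + 37831 = (-4/3*493/110*51 + 197922) + 37831 = (-986/165*51 + 197922) + 37831 = (-16762/55 + 197922) + 37831 = 10868948/55 + 37831 = 12949653/55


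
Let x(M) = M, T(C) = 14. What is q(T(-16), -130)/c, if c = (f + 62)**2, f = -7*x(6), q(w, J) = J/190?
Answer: -13/7600 ≈ -0.0017105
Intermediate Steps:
q(w, J) = J/190 (q(w, J) = J*(1/190) = J/190)
f = -42 (f = -7*6 = -42)
c = 400 (c = (-42 + 62)**2 = 20**2 = 400)
q(T(-16), -130)/c = ((1/190)*(-130))/400 = -13/19*1/400 = -13/7600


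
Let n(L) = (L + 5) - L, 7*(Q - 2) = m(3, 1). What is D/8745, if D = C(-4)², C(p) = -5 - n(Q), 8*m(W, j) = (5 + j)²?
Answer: 20/1749 ≈ 0.011435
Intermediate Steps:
m(W, j) = (5 + j)²/8
Q = 37/14 (Q = 2 + ((5 + 1)²/8)/7 = 2 + ((⅛)*6²)/7 = 2 + ((⅛)*36)/7 = 2 + (⅐)*(9/2) = 2 + 9/14 = 37/14 ≈ 2.6429)
n(L) = 5 (n(L) = (5 + L) - L = 5)
C(p) = -10 (C(p) = -5 - 1*5 = -5 - 5 = -10)
D = 100 (D = (-10)² = 100)
D/8745 = 100/8745 = 100*(1/8745) = 20/1749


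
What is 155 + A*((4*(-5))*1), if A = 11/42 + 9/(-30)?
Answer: 3271/21 ≈ 155.76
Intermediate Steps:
A = -4/105 (A = 11*(1/42) + 9*(-1/30) = 11/42 - 3/10 = -4/105 ≈ -0.038095)
155 + A*((4*(-5))*1) = 155 - 4*4*(-5)/105 = 155 - (-16)/21 = 155 - 4/105*(-20) = 155 + 16/21 = 3271/21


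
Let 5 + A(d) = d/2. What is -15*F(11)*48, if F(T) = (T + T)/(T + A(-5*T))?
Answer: 31680/43 ≈ 736.74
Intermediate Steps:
A(d) = -5 + d/2
F(T) = 2*T/(-5 - 3*T/2) (F(T) = (T + T)/(T + (-5 + (-5*T)/2)) = (2*T)/(T + (-5 - 5*T/2)) = (2*T)/(-5 - 3*T/2) = 2*T/(-5 - 3*T/2))
-15*F(11)*48 = -60*11/(-10 - 3*11)*48 = -60*11/(-10 - 33)*48 = -60*11/(-43)*48 = -60*11*(-1)/43*48 = -15*(-44/43)*48 = (660/43)*48 = 31680/43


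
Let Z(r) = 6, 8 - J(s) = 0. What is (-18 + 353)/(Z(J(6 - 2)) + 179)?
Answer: 67/37 ≈ 1.8108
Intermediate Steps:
J(s) = 8 (J(s) = 8 - 1*0 = 8 + 0 = 8)
(-18 + 353)/(Z(J(6 - 2)) + 179) = (-18 + 353)/(6 + 179) = 335/185 = 335*(1/185) = 67/37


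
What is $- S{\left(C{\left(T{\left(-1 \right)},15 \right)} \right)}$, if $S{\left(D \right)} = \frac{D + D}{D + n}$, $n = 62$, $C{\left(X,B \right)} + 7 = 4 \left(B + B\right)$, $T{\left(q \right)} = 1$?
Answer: $- \frac{226}{175} \approx -1.2914$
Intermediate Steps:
$C{\left(X,B \right)} = -7 + 8 B$ ($C{\left(X,B \right)} = -7 + 4 \left(B + B\right) = -7 + 4 \cdot 2 B = -7 + 8 B$)
$S{\left(D \right)} = \frac{2 D}{62 + D}$ ($S{\left(D \right)} = \frac{D + D}{D + 62} = \frac{2 D}{62 + D}$)
$- S{\left(C{\left(T{\left(-1 \right)},15 \right)} \right)} = - \frac{2 \left(-7 + 8 \cdot 15\right)}{62 + \left(-7 + 8 \cdot 15\right)} = - \frac{2 \left(-7 + 120\right)}{62 + \left(-7 + 120\right)} = - \frac{2 \cdot 113}{62 + 113} = - \frac{2 \cdot 113}{175} = \left(-1\right) \frac{226}{175} = - \frac{226}{175}$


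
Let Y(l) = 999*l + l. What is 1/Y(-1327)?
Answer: -1/1327000 ≈ -7.5358e-7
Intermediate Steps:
Y(l) = 1000*l
1/Y(-1327) = 1/(1000*(-1327)) = 1/(-1327000) = -1/1327000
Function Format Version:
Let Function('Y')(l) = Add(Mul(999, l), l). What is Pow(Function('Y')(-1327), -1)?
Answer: Rational(-1, 1327000) ≈ -7.5358e-7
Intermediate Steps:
Function('Y')(l) = Mul(1000, l)
Pow(Function('Y')(-1327), -1) = Pow(Mul(1000, -1327), -1) = Pow(-1327000, -1) = Rational(-1, 1327000)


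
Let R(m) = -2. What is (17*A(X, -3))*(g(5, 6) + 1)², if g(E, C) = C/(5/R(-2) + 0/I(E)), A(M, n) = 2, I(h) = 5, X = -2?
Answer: 1666/25 ≈ 66.640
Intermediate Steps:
g(E, C) = -2*C/5 (g(E, C) = C/(5/(-2) + 0/5) = C/(5*(-½) + 0*(⅕)) = C/(-5/2 + 0) = C/(-5/2) = C*(-⅖) = -2*C/5)
(17*A(X, -3))*(g(5, 6) + 1)² = (17*2)*(-⅖*6 + 1)² = 34*(-12/5 + 1)² = 34*(-7/5)² = 34*(49/25) = 1666/25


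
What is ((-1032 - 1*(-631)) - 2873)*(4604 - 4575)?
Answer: -94946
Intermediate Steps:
((-1032 - 1*(-631)) - 2873)*(4604 - 4575) = ((-1032 + 631) - 2873)*29 = (-401 - 2873)*29 = -3274*29 = -94946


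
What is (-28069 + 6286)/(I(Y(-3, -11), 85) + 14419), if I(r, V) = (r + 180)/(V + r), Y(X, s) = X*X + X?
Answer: -1982253/1312315 ≈ -1.5105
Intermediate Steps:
Y(X, s) = X + X² (Y(X, s) = X² + X = X + X²)
I(r, V) = (180 + r)/(V + r)
(-28069 + 6286)/(I(Y(-3, -11), 85) + 14419) = (-28069 + 6286)/((180 - 3*(1 - 3))/(85 - 3*(1 - 3)) + 14419) = -21783/((180 - 3*(-2))/(85 - 3*(-2)) + 14419) = -21783/((180 + 6)/(85 + 6) + 14419) = -21783/(186/91 + 14419) = -21783/1312315/91 = -21783*91/1312315 = -1982253/1312315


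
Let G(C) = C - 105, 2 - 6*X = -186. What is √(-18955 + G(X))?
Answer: I*√171258/3 ≈ 137.94*I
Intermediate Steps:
X = 94/3 (X = ⅓ - ⅙*(-186) = ⅓ + 31 = 94/3 ≈ 31.333)
G(C) = -105 + C
√(-18955 + G(X)) = √(-18955 + (-105 + 94/3)) = √(-18955 - 221/3) = √(-57086/3) = I*√171258/3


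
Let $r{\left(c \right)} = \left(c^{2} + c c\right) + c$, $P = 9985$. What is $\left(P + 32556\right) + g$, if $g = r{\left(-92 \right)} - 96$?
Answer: $59281$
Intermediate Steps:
$r{\left(c \right)} = c + 2 c^{2}$ ($r{\left(c \right)} = \left(c^{2} + c^{2}\right) + c = 2 c^{2} + c = c + 2 c^{2}$)
$g = 16740$ ($g = - 92 \left(1 + 2 \left(-92\right)\right) - 96 = - 92 \left(1 - 184\right) - 96 = \left(-92\right) \left(-183\right) - 96 = 16836 - 96 = 16740$)
$\left(P + 32556\right) + g = \left(9985 + 32556\right) + 16740 = 42541 + 16740 = 59281$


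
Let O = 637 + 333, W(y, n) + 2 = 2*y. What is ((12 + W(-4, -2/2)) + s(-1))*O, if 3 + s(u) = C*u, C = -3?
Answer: 1940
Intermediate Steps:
W(y, n) = -2 + 2*y
O = 970
s(u) = -3 - 3*u
((12 + W(-4, -2/2)) + s(-1))*O = ((12 + (-2 + 2*(-4))) + (-3 - 3*(-1)))*970 = ((12 + (-2 - 8)) + (-3 + 3))*970 = ((12 - 10) + 0)*970 = (2 + 0)*970 = 2*970 = 1940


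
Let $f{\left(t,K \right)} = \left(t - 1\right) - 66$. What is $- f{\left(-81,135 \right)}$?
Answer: $148$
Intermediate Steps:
$f{\left(t,K \right)} = -67 + t$ ($f{\left(t,K \right)} = \left(-1 + t\right) - 66 = -67 + t$)
$- f{\left(-81,135 \right)} = - (-67 - 81) = \left(-1\right) \left(-148\right) = 148$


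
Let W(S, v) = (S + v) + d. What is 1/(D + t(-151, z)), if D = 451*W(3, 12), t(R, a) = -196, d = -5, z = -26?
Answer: 1/4314 ≈ 0.00023180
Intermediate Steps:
W(S, v) = -5 + S + v (W(S, v) = (S + v) - 5 = -5 + S + v)
D = 4510 (D = 451*(-5 + 3 + 12) = 451*10 = 4510)
1/(D + t(-151, z)) = 1/(4510 - 196) = 1/4314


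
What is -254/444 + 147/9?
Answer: 3499/222 ≈ 15.761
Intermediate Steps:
-254/444 + 147/9 = -254*1/444 + 147*(1/9) = -127/222 + 49/3 = 3499/222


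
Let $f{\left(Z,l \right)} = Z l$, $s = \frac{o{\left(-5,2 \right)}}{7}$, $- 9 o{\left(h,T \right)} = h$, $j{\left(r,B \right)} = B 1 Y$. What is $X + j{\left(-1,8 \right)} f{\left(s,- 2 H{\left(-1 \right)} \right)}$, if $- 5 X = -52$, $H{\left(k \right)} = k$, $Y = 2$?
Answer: $\frac{4076}{315} \approx 12.94$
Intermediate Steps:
$j{\left(r,B \right)} = 2 B$ ($j{\left(r,B \right)} = B 1 \cdot 2 = B 2 = 2 B$)
$o{\left(h,T \right)} = - \frac{h}{9}$
$s = \frac{5}{63}$ ($s = \frac{\left(- \frac{1}{9}\right) \left(-5\right)}{7} = \frac{5}{9} \cdot \frac{1}{7} = \frac{5}{63} \approx 0.079365$)
$X = \frac{52}{5}$ ($X = \left(- \frac{1}{5}\right) \left(-52\right) = \frac{52}{5} \approx 10.4$)
$X + j{\left(-1,8 \right)} f{\left(s,- 2 H{\left(-1 \right)} \right)} = \frac{52}{5} + 2 \cdot 8 \frac{5 \left(\left(-2\right) \left(-1\right)\right)}{63} = \frac{52}{5} + 16 \cdot \frac{5}{63} \cdot 2 = \frac{52}{5} + 16 \cdot \frac{10}{63} = \frac{52}{5} + \frac{160}{63} = \frac{4076}{315}$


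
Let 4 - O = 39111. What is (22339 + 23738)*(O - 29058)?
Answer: -3140838705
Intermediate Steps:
O = -39107 (O = 4 - 1*39111 = 4 - 39111 = -39107)
(22339 + 23738)*(O - 29058) = (22339 + 23738)*(-39107 - 29058) = 46077*(-68165) = -3140838705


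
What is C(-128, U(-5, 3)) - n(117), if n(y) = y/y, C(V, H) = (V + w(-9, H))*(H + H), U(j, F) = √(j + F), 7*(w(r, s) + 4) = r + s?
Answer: -11/7 - 1866*I*√2/7 ≈ -1.5714 - 376.99*I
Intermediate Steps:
w(r, s) = -4 + r/7 + s/7 (w(r, s) = -4 + (r + s)/7 = -4 + (r/7 + s/7) = -4 + r/7 + s/7)
U(j, F) = √(F + j)
C(V, H) = 2*H*(-37/7 + V + H/7) (C(V, H) = (V + (-4 + (⅐)*(-9) + H/7))*(H + H) = (V + (-4 - 9/7 + H/7))*(2*H) = (V + (-37/7 + H/7))*(2*H) = (-37/7 + V + H/7)*(2*H) = 2*H*(-37/7 + V + H/7))
n(y) = 1
C(-128, U(-5, 3)) - n(117) = 2*√(3 - 5)*(-37 + √(3 - 5) + 7*(-128))/7 - 1*1 = 2*√(-2)*(-37 + √(-2) - 896)/7 - 1 = 2*(I*√2)*(-37 + I*√2 - 896)/7 - 1 = 2*(I*√2)*(-933 + I*√2)/7 - 1 = 2*I*√2*(-933 + I*√2)/7 - 1 = -1 + 2*I*√2*(-933 + I*√2)/7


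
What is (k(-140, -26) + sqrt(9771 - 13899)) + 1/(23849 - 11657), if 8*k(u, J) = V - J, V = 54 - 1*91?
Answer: -16763/12192 + 4*I*sqrt(258) ≈ -1.3749 + 64.25*I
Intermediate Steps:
V = -37 (V = 54 - 91 = -37)
k(u, J) = -37/8 - J/8 (k(u, J) = (-37 - J)/8 = -37/8 - J/8)
(k(-140, -26) + sqrt(9771 - 13899)) + 1/(23849 - 11657) = ((-37/8 - 1/8*(-26)) + sqrt(9771 - 13899)) + 1/(23849 - 11657) = ((-37/8 + 13/4) + sqrt(-4128)) + 1/12192 = (-11/8 + 4*I*sqrt(258)) + 1/12192 = -16763/12192 + 4*I*sqrt(258)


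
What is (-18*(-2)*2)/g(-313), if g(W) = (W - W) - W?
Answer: 72/313 ≈ 0.23003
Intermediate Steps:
g(W) = -W (g(W) = 0 - W = -W)
(-18*(-2)*2)/g(-313) = (-18*(-2)*2)/((-1*(-313))) = (36*2)/313 = 72*(1/313) = 72/313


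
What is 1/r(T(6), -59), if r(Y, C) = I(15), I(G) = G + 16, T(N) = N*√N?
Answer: 1/31 ≈ 0.032258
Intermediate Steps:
T(N) = N^(3/2)
I(G) = 16 + G
r(Y, C) = 31 (r(Y, C) = 16 + 15 = 31)
1/r(T(6), -59) = 1/31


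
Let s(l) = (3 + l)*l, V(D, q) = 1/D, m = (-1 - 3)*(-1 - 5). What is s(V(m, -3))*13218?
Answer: 160819/96 ≈ 1675.2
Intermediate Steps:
m = 24 (m = -4*(-6) = 24)
s(l) = l*(3 + l)
s(V(m, -3))*13218 = ((3 + 1/24)/24)*13218 = ((1/24)*(73/24))*13218 = (73/576)*13218 = 160819/96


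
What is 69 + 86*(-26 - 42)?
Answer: -5779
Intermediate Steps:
69 + 86*(-26 - 42) = 69 + 86*(-68) = 69 - 5848 = -5779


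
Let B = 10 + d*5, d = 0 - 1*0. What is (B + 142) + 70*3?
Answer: 362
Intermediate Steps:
d = 0 (d = 0 + 0 = 0)
B = 10 (B = 10 + 0*5 = 10 + 0 = 10)
(B + 142) + 70*3 = (10 + 142) + 70*3 = 152 + 210 = 362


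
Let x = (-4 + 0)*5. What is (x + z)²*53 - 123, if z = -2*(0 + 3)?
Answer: 35705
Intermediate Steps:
z = -6 (z = -2*3 = -6)
x = -20 (x = -4*5 = -20)
(x + z)²*53 - 123 = (-20 - 6)²*53 - 123 = (-26)²*53 - 123 = 676*53 - 123 = 35828 - 123 = 35705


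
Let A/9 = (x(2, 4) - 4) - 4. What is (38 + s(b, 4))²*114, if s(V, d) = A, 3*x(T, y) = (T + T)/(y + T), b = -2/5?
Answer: 116736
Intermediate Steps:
b = -⅖ (b = -2*⅕ = -⅖ ≈ -0.40000)
x(T, y) = 2*T/(3*(T + y)) (x(T, y) = ((T + T)/(y + T))/3 = ((2*T)/(T + y))/3 = (2*T/(T + y))/3 = 2*T/(3*(T + y)))
A = -70 (A = 9*(((⅔)*2/(2 + 4) - 4) - 4) = 9*(((⅔)*2/6 - 4) - 4) = 9*(((⅔)*2*(⅙) - 4) - 4) = 9*((2/9 - 4) - 4) = 9*(-34/9 - 4) = 9*(-70/9) = -70)
s(V, d) = -70
(38 + s(b, 4))²*114 = (38 - 70)²*114 = (-32)²*114 = 1024*114 = 116736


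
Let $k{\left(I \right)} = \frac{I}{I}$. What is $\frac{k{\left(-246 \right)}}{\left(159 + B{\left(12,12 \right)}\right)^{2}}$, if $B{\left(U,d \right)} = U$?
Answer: $\frac{1}{29241} \approx 3.4199 \cdot 10^{-5}$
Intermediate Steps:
$k{\left(I \right)} = 1$
$\frac{k{\left(-246 \right)}}{\left(159 + B{\left(12,12 \right)}\right)^{2}} = 1 \frac{1}{\left(159 + 12\right)^{2}} = 1 \frac{1}{171^{2}} = 1 \cdot \frac{1}{29241} = \frac{1}{29241}$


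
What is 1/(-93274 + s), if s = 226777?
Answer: 1/133503 ≈ 7.4905e-6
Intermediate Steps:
1/(-93274 + s) = 1/(-93274 + 226777) = 1/133503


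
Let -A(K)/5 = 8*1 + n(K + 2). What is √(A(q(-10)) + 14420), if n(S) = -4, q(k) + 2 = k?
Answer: 120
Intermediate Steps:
q(k) = -2 + k
A(K) = -20 (A(K) = -5*(8*1 - 4) = -5*(8 - 4) = -5*4 = -20)
√(A(q(-10)) + 14420) = √(-20 + 14420) = √14400 = 120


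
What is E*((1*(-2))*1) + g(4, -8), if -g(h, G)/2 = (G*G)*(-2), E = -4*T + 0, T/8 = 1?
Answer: 320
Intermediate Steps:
T = 8 (T = 8*1 = 8)
E = -32 (E = -4*8 + 0 = -32 + 0 = -32)
g(h, G) = 4*G**2 (g(h, G) = -2*G*G*(-2) = -2*G**2*(-2) = -(-4)*G**2 = 4*G**2)
E*((1*(-2))*1) + g(4, -8) = -32*1*(-2) + 4*(-8)**2 = -(-64) + 4*64 = -32*(-2) + 256 = 64 + 256 = 320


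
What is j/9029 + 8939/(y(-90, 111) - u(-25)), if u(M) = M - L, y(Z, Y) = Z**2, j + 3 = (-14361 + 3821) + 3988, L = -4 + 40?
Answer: 27214876/73685669 ≈ 0.36934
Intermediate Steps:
L = 36
j = -6555 (j = -3 + ((-14361 + 3821) + 3988) = -3 + (-10540 + 3988) = -3 - 6552 = -6555)
u(M) = -36 + M (u(M) = M - 1*36 = M - 36 = -36 + M)
j/9029 + 8939/(y(-90, 111) - u(-25)) = -6555/9029 + 8939/((-90)**2 - (-36 - 25)) = -6555*1/9029 + 8939/(8100 - 1*(-61)) = -6555/9029 + 8939/(8100 + 61) = -6555/9029 + 8939/8161 = 27214876/73685669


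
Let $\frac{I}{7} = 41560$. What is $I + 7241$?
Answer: $298161$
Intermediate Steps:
$I = 290920$ ($I = 7 \cdot 41560 = 290920$)
$I + 7241 = 290920 + 7241 = 298161$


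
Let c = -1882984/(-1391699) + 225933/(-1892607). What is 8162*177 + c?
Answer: 1268395609748188201/877979756431 ≈ 1.4447e+6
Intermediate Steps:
c = 1083105989707/877979756431 (c = -1882984*(-1/1391699) + 225933*(-1/1892607) = 1882984/1391699 - 75311/630869 = 1083105989707/877979756431 ≈ 1.2336)
8162*177 + c = 8162*177 + 1083105989707/877979756431 = 1444674 + 1083105989707/877979756431 = 1268395609748188201/877979756431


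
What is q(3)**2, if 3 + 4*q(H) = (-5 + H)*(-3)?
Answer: 9/16 ≈ 0.56250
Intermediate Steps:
q(H) = 3 - 3*H/4 (q(H) = -3/4 + ((-5 + H)*(-3))/4 = -3/4 + (15 - 3*H)/4 = -3/4 + (15/4 - 3*H/4) = 3 - 3*H/4)
q(3)**2 = (3 - 3/4*3)**2 = (3 - 9/4)**2 = (3/4)**2 = 9/16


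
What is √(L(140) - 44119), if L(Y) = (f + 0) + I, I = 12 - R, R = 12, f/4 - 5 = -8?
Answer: I*√44131 ≈ 210.07*I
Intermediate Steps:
f = -12 (f = 20 + 4*(-8) = 20 - 32 = -12)
I = 0 (I = 12 - 1*12 = 12 - 12 = 0)
L(Y) = -12 (L(Y) = (-12 + 0) + 0 = -12 + 0 = -12)
√(L(140) - 44119) = √(-12 - 44119) = √(-44131) = I*√44131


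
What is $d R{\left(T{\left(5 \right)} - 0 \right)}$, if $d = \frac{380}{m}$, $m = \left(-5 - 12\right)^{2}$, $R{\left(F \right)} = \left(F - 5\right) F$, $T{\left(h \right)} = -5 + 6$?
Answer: $- \frac{1520}{289} \approx -5.2595$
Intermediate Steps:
$T{\left(h \right)} = 1$
$R{\left(F \right)} = F \left(-5 + F\right)$ ($R{\left(F \right)} = \left(-5 + F\right) F = F \left(-5 + F\right)$)
$m = 289$ ($m = \left(-17\right)^{2} = 289$)
$d = \frac{380}{289} \approx 1.3149$
$d R{\left(T{\left(5 \right)} - 0 \right)} = \frac{380 \left(1 - 0\right) \left(-5 + \left(1 - 0\right)\right)}{289} = \frac{380 \left(1 + 0\right) \left(-5 + \left(1 + 0\right)\right)}{289} = \frac{380 \cdot 1 \left(-5 + 1\right)}{289} = \frac{380 \cdot 1 \left(-4\right)}{289} = \frac{380}{289} \left(-4\right) = - \frac{1520}{289}$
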